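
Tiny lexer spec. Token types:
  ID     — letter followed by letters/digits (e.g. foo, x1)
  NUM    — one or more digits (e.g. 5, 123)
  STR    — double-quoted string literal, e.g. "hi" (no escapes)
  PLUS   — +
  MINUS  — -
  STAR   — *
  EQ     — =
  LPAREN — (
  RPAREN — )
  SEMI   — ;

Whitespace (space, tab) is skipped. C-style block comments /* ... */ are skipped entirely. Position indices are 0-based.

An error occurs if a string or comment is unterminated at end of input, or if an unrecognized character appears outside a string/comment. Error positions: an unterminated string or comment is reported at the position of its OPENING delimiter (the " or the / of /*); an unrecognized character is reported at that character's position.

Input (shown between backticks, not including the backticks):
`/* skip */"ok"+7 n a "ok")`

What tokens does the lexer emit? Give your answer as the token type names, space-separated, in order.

pos=0: enter COMMENT mode (saw '/*')
exit COMMENT mode (now at pos=10)
pos=10: enter STRING mode
pos=10: emit STR "ok" (now at pos=14)
pos=14: emit PLUS '+'
pos=15: emit NUM '7' (now at pos=16)
pos=17: emit ID 'n' (now at pos=18)
pos=19: emit ID 'a' (now at pos=20)
pos=21: enter STRING mode
pos=21: emit STR "ok" (now at pos=25)
pos=25: emit RPAREN ')'
DONE. 7 tokens: [STR, PLUS, NUM, ID, ID, STR, RPAREN]

Answer: STR PLUS NUM ID ID STR RPAREN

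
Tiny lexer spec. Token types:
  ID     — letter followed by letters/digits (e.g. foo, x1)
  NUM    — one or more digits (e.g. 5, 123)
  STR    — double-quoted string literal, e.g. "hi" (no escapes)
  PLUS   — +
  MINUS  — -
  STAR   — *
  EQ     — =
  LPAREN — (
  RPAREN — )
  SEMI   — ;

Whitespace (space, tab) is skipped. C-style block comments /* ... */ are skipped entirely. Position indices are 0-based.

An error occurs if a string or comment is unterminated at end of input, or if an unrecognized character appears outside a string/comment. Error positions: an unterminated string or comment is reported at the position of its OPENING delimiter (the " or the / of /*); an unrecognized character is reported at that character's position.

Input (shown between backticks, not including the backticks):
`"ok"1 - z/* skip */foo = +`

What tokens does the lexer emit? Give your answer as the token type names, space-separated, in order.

Answer: STR NUM MINUS ID ID EQ PLUS

Derivation:
pos=0: enter STRING mode
pos=0: emit STR "ok" (now at pos=4)
pos=4: emit NUM '1' (now at pos=5)
pos=6: emit MINUS '-'
pos=8: emit ID 'z' (now at pos=9)
pos=9: enter COMMENT mode (saw '/*')
exit COMMENT mode (now at pos=19)
pos=19: emit ID 'foo' (now at pos=22)
pos=23: emit EQ '='
pos=25: emit PLUS '+'
DONE. 7 tokens: [STR, NUM, MINUS, ID, ID, EQ, PLUS]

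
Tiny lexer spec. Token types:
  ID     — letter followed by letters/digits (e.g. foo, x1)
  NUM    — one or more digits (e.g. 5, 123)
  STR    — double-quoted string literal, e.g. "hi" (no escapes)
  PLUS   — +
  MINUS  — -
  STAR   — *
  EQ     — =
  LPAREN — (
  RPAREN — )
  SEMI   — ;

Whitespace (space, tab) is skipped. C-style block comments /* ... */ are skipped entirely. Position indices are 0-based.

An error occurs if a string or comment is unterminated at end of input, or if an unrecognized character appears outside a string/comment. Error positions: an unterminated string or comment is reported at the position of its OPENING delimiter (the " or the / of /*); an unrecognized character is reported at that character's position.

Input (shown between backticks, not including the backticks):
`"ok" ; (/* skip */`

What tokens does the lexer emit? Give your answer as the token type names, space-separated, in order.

pos=0: enter STRING mode
pos=0: emit STR "ok" (now at pos=4)
pos=5: emit SEMI ';'
pos=7: emit LPAREN '('
pos=8: enter COMMENT mode (saw '/*')
exit COMMENT mode (now at pos=18)
DONE. 3 tokens: [STR, SEMI, LPAREN]

Answer: STR SEMI LPAREN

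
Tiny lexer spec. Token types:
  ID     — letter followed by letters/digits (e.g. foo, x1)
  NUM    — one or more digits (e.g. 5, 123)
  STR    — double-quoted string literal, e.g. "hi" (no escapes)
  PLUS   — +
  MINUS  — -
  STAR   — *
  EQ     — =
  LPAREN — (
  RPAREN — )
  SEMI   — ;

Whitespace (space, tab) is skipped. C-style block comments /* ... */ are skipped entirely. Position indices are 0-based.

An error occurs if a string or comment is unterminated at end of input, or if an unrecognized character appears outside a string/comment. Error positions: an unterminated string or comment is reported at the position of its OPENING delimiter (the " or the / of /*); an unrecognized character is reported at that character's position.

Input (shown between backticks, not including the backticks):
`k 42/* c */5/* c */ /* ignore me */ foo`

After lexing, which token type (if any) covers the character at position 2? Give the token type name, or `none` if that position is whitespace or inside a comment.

pos=0: emit ID 'k' (now at pos=1)
pos=2: emit NUM '42' (now at pos=4)
pos=4: enter COMMENT mode (saw '/*')
exit COMMENT mode (now at pos=11)
pos=11: emit NUM '5' (now at pos=12)
pos=12: enter COMMENT mode (saw '/*')
exit COMMENT mode (now at pos=19)
pos=20: enter COMMENT mode (saw '/*')
exit COMMENT mode (now at pos=35)
pos=36: emit ID 'foo' (now at pos=39)
DONE. 4 tokens: [ID, NUM, NUM, ID]
Position 2: char is '4' -> NUM

Answer: NUM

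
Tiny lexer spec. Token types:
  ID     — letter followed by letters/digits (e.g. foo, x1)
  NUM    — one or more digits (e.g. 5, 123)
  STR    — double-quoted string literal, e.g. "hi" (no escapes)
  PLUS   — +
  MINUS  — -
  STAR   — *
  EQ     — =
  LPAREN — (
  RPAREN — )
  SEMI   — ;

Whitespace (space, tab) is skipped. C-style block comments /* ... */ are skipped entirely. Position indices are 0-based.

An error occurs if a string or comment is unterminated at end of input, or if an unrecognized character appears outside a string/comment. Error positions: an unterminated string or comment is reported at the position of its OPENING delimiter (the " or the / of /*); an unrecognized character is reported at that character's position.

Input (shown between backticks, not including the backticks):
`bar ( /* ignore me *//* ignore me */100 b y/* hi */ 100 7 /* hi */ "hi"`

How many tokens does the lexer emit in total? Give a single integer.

Answer: 8

Derivation:
pos=0: emit ID 'bar' (now at pos=3)
pos=4: emit LPAREN '('
pos=6: enter COMMENT mode (saw '/*')
exit COMMENT mode (now at pos=21)
pos=21: enter COMMENT mode (saw '/*')
exit COMMENT mode (now at pos=36)
pos=36: emit NUM '100' (now at pos=39)
pos=40: emit ID 'b' (now at pos=41)
pos=42: emit ID 'y' (now at pos=43)
pos=43: enter COMMENT mode (saw '/*')
exit COMMENT mode (now at pos=51)
pos=52: emit NUM '100' (now at pos=55)
pos=56: emit NUM '7' (now at pos=57)
pos=58: enter COMMENT mode (saw '/*')
exit COMMENT mode (now at pos=66)
pos=67: enter STRING mode
pos=67: emit STR "hi" (now at pos=71)
DONE. 8 tokens: [ID, LPAREN, NUM, ID, ID, NUM, NUM, STR]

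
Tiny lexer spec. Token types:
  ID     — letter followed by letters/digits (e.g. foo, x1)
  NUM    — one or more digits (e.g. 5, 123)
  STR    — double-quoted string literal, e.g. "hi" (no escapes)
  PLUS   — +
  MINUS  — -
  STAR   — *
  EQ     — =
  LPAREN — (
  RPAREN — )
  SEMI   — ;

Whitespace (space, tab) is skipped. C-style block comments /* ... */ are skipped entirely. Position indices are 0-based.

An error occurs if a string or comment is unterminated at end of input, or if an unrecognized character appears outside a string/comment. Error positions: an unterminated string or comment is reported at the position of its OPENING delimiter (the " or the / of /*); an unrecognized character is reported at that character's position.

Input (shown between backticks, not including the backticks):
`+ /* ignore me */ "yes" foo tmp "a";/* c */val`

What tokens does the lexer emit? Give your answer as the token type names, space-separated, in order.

Answer: PLUS STR ID ID STR SEMI ID

Derivation:
pos=0: emit PLUS '+'
pos=2: enter COMMENT mode (saw '/*')
exit COMMENT mode (now at pos=17)
pos=18: enter STRING mode
pos=18: emit STR "yes" (now at pos=23)
pos=24: emit ID 'foo' (now at pos=27)
pos=28: emit ID 'tmp' (now at pos=31)
pos=32: enter STRING mode
pos=32: emit STR "a" (now at pos=35)
pos=35: emit SEMI ';'
pos=36: enter COMMENT mode (saw '/*')
exit COMMENT mode (now at pos=43)
pos=43: emit ID 'val' (now at pos=46)
DONE. 7 tokens: [PLUS, STR, ID, ID, STR, SEMI, ID]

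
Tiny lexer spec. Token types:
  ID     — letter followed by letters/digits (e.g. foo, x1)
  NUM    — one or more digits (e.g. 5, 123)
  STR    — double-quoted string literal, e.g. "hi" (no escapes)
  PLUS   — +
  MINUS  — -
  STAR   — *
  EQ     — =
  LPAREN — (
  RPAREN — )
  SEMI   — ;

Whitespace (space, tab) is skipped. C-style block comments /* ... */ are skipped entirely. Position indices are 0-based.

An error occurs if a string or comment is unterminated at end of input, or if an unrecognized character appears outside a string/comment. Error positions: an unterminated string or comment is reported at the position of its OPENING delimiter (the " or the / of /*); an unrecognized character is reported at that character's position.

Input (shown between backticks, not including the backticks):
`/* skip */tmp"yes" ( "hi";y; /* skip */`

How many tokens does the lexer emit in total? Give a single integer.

Answer: 7

Derivation:
pos=0: enter COMMENT mode (saw '/*')
exit COMMENT mode (now at pos=10)
pos=10: emit ID 'tmp' (now at pos=13)
pos=13: enter STRING mode
pos=13: emit STR "yes" (now at pos=18)
pos=19: emit LPAREN '('
pos=21: enter STRING mode
pos=21: emit STR "hi" (now at pos=25)
pos=25: emit SEMI ';'
pos=26: emit ID 'y' (now at pos=27)
pos=27: emit SEMI ';'
pos=29: enter COMMENT mode (saw '/*')
exit COMMENT mode (now at pos=39)
DONE. 7 tokens: [ID, STR, LPAREN, STR, SEMI, ID, SEMI]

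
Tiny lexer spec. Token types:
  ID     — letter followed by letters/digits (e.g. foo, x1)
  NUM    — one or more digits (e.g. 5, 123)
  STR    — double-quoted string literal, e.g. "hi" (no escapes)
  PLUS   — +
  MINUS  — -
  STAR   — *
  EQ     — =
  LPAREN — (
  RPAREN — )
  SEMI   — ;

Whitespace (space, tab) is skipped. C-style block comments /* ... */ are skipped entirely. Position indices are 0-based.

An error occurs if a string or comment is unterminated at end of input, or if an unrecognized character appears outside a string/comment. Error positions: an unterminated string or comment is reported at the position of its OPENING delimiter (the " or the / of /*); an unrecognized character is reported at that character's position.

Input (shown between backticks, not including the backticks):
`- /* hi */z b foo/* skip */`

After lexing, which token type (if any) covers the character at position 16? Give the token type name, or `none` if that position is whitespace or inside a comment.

pos=0: emit MINUS '-'
pos=2: enter COMMENT mode (saw '/*')
exit COMMENT mode (now at pos=10)
pos=10: emit ID 'z' (now at pos=11)
pos=12: emit ID 'b' (now at pos=13)
pos=14: emit ID 'foo' (now at pos=17)
pos=17: enter COMMENT mode (saw '/*')
exit COMMENT mode (now at pos=27)
DONE. 4 tokens: [MINUS, ID, ID, ID]
Position 16: char is 'o' -> ID

Answer: ID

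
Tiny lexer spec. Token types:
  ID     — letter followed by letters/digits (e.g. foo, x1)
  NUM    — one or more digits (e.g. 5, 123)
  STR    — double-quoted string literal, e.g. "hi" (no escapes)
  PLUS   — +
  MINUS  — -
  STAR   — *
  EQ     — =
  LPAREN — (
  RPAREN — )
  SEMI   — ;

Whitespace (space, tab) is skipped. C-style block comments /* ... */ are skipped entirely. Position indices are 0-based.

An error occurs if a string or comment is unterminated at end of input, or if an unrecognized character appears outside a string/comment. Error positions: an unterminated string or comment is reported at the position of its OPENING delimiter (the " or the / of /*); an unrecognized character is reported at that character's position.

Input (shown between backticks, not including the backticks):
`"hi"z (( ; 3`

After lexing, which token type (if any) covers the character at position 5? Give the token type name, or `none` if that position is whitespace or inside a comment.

pos=0: enter STRING mode
pos=0: emit STR "hi" (now at pos=4)
pos=4: emit ID 'z' (now at pos=5)
pos=6: emit LPAREN '('
pos=7: emit LPAREN '('
pos=9: emit SEMI ';'
pos=11: emit NUM '3' (now at pos=12)
DONE. 6 tokens: [STR, ID, LPAREN, LPAREN, SEMI, NUM]
Position 5: char is ' ' -> none

Answer: none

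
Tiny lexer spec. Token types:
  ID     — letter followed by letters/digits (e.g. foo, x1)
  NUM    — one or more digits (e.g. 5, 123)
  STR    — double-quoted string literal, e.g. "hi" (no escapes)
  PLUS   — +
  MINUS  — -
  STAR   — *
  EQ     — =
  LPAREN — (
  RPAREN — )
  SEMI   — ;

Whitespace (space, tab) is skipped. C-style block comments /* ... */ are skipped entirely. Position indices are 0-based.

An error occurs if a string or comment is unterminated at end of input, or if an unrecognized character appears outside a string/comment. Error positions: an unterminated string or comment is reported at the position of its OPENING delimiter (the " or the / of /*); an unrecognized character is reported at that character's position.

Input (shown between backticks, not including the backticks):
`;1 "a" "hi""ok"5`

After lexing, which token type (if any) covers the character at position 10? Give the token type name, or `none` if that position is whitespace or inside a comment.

Answer: STR

Derivation:
pos=0: emit SEMI ';'
pos=1: emit NUM '1' (now at pos=2)
pos=3: enter STRING mode
pos=3: emit STR "a" (now at pos=6)
pos=7: enter STRING mode
pos=7: emit STR "hi" (now at pos=11)
pos=11: enter STRING mode
pos=11: emit STR "ok" (now at pos=15)
pos=15: emit NUM '5' (now at pos=16)
DONE. 6 tokens: [SEMI, NUM, STR, STR, STR, NUM]
Position 10: char is '"' -> STR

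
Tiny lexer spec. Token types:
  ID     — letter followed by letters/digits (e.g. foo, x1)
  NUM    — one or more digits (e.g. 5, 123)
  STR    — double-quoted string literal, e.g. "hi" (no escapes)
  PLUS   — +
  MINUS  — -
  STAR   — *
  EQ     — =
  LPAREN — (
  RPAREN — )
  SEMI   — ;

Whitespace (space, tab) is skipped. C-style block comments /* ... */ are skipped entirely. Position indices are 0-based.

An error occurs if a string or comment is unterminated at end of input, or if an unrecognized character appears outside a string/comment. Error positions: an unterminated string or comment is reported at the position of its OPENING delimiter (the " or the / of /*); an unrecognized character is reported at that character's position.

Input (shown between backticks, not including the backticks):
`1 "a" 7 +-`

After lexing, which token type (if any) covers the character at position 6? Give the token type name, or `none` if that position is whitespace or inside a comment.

pos=0: emit NUM '1' (now at pos=1)
pos=2: enter STRING mode
pos=2: emit STR "a" (now at pos=5)
pos=6: emit NUM '7' (now at pos=7)
pos=8: emit PLUS '+'
pos=9: emit MINUS '-'
DONE. 5 tokens: [NUM, STR, NUM, PLUS, MINUS]
Position 6: char is '7' -> NUM

Answer: NUM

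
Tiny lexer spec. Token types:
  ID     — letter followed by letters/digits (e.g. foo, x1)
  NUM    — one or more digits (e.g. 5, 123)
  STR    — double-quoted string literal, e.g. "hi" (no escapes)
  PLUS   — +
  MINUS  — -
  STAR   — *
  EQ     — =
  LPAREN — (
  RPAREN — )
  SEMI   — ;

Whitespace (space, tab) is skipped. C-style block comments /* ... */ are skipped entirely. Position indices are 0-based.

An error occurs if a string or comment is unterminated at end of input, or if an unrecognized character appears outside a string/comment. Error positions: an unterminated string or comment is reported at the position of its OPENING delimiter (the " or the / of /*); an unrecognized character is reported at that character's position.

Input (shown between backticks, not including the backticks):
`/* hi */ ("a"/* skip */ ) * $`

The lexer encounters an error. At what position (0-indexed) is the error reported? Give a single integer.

pos=0: enter COMMENT mode (saw '/*')
exit COMMENT mode (now at pos=8)
pos=9: emit LPAREN '('
pos=10: enter STRING mode
pos=10: emit STR "a" (now at pos=13)
pos=13: enter COMMENT mode (saw '/*')
exit COMMENT mode (now at pos=23)
pos=24: emit RPAREN ')'
pos=26: emit STAR '*'
pos=28: ERROR — unrecognized char '$'

Answer: 28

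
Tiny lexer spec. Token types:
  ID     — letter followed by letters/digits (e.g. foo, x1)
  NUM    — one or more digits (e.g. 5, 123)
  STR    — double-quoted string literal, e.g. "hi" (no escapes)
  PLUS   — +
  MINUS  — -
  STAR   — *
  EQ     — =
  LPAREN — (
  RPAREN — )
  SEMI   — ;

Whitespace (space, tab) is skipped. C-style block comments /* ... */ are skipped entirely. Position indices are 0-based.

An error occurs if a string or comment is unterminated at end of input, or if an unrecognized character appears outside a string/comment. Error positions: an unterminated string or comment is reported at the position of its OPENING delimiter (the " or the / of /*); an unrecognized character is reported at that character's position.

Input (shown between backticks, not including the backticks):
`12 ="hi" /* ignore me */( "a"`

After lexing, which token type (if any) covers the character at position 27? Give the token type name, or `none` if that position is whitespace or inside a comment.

pos=0: emit NUM '12' (now at pos=2)
pos=3: emit EQ '='
pos=4: enter STRING mode
pos=4: emit STR "hi" (now at pos=8)
pos=9: enter COMMENT mode (saw '/*')
exit COMMENT mode (now at pos=24)
pos=24: emit LPAREN '('
pos=26: enter STRING mode
pos=26: emit STR "a" (now at pos=29)
DONE. 5 tokens: [NUM, EQ, STR, LPAREN, STR]
Position 27: char is 'a' -> STR

Answer: STR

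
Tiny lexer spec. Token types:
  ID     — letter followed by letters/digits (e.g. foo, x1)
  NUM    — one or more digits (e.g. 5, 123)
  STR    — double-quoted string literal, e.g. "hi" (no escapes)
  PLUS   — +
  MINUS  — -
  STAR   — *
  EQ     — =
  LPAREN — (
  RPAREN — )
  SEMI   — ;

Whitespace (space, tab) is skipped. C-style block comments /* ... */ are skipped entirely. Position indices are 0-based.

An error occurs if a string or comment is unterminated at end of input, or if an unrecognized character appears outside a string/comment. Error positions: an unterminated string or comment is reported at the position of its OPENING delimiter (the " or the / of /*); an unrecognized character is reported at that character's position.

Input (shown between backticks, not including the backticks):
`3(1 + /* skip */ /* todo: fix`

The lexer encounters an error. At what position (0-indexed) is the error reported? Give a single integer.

pos=0: emit NUM '3' (now at pos=1)
pos=1: emit LPAREN '('
pos=2: emit NUM '1' (now at pos=3)
pos=4: emit PLUS '+'
pos=6: enter COMMENT mode (saw '/*')
exit COMMENT mode (now at pos=16)
pos=17: enter COMMENT mode (saw '/*')
pos=17: ERROR — unterminated comment (reached EOF)

Answer: 17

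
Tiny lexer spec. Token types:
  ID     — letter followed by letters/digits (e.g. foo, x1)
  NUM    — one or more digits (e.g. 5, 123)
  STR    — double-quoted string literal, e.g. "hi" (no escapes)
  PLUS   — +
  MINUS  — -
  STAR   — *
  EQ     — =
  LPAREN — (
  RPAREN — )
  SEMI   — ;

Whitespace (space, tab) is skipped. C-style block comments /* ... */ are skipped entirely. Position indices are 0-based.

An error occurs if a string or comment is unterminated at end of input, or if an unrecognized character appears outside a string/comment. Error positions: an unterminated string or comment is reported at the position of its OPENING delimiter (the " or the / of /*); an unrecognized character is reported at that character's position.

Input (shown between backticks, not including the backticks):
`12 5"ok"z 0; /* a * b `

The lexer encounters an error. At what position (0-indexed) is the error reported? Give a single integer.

Answer: 13

Derivation:
pos=0: emit NUM '12' (now at pos=2)
pos=3: emit NUM '5' (now at pos=4)
pos=4: enter STRING mode
pos=4: emit STR "ok" (now at pos=8)
pos=8: emit ID 'z' (now at pos=9)
pos=10: emit NUM '0' (now at pos=11)
pos=11: emit SEMI ';'
pos=13: enter COMMENT mode (saw '/*')
pos=13: ERROR — unterminated comment (reached EOF)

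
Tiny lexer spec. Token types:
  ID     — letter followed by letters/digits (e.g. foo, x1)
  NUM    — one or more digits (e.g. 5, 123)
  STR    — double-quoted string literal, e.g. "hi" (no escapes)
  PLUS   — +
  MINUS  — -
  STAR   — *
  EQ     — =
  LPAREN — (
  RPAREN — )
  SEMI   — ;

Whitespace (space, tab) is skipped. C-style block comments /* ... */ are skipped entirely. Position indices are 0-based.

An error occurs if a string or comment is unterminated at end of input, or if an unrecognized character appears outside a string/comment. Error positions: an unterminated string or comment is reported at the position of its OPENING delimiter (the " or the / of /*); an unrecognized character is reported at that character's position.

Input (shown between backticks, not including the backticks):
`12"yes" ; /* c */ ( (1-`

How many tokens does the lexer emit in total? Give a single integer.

Answer: 7

Derivation:
pos=0: emit NUM '12' (now at pos=2)
pos=2: enter STRING mode
pos=2: emit STR "yes" (now at pos=7)
pos=8: emit SEMI ';'
pos=10: enter COMMENT mode (saw '/*')
exit COMMENT mode (now at pos=17)
pos=18: emit LPAREN '('
pos=20: emit LPAREN '('
pos=21: emit NUM '1' (now at pos=22)
pos=22: emit MINUS '-'
DONE. 7 tokens: [NUM, STR, SEMI, LPAREN, LPAREN, NUM, MINUS]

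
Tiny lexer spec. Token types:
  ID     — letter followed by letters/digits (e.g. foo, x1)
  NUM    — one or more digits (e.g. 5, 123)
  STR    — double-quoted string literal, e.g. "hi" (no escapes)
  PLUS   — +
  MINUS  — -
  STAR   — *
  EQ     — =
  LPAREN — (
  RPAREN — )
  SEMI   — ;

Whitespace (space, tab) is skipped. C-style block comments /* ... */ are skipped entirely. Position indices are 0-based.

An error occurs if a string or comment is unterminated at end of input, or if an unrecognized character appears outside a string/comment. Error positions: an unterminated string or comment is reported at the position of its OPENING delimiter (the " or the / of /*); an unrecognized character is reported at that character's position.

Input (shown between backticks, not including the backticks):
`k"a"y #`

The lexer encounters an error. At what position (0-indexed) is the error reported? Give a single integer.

pos=0: emit ID 'k' (now at pos=1)
pos=1: enter STRING mode
pos=1: emit STR "a" (now at pos=4)
pos=4: emit ID 'y' (now at pos=5)
pos=6: ERROR — unrecognized char '#'

Answer: 6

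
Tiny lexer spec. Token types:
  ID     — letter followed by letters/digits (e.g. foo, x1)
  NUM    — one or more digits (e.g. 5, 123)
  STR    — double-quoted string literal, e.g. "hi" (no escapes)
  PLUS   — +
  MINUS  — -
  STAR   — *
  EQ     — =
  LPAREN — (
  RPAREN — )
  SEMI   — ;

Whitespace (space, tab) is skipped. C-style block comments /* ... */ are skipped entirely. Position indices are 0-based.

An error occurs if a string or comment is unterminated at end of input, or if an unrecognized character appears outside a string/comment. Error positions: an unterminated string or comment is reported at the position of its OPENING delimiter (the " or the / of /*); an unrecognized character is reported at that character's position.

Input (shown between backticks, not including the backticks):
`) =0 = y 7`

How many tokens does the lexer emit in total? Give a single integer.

Answer: 6

Derivation:
pos=0: emit RPAREN ')'
pos=2: emit EQ '='
pos=3: emit NUM '0' (now at pos=4)
pos=5: emit EQ '='
pos=7: emit ID 'y' (now at pos=8)
pos=9: emit NUM '7' (now at pos=10)
DONE. 6 tokens: [RPAREN, EQ, NUM, EQ, ID, NUM]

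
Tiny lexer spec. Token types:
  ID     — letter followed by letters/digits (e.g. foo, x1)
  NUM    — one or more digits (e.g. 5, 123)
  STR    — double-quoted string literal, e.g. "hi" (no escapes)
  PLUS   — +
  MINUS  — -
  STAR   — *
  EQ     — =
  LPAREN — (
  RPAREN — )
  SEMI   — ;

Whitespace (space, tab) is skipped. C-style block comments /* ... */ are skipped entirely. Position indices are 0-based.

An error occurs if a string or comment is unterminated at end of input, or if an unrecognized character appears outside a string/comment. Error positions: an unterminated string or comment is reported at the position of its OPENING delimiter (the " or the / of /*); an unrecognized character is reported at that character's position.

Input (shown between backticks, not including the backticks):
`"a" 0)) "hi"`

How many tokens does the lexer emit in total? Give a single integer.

pos=0: enter STRING mode
pos=0: emit STR "a" (now at pos=3)
pos=4: emit NUM '0' (now at pos=5)
pos=5: emit RPAREN ')'
pos=6: emit RPAREN ')'
pos=8: enter STRING mode
pos=8: emit STR "hi" (now at pos=12)
DONE. 5 tokens: [STR, NUM, RPAREN, RPAREN, STR]

Answer: 5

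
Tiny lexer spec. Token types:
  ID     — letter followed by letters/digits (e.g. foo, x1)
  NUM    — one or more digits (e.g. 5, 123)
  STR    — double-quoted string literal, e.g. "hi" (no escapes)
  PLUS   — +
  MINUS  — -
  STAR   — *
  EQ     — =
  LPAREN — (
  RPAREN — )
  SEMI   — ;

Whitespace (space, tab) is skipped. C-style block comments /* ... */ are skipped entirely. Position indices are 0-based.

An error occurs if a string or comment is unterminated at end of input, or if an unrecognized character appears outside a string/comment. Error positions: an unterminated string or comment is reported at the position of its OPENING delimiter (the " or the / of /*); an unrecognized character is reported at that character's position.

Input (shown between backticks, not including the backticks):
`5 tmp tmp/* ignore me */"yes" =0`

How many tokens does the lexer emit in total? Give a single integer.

Answer: 6

Derivation:
pos=0: emit NUM '5' (now at pos=1)
pos=2: emit ID 'tmp' (now at pos=5)
pos=6: emit ID 'tmp' (now at pos=9)
pos=9: enter COMMENT mode (saw '/*')
exit COMMENT mode (now at pos=24)
pos=24: enter STRING mode
pos=24: emit STR "yes" (now at pos=29)
pos=30: emit EQ '='
pos=31: emit NUM '0' (now at pos=32)
DONE. 6 tokens: [NUM, ID, ID, STR, EQ, NUM]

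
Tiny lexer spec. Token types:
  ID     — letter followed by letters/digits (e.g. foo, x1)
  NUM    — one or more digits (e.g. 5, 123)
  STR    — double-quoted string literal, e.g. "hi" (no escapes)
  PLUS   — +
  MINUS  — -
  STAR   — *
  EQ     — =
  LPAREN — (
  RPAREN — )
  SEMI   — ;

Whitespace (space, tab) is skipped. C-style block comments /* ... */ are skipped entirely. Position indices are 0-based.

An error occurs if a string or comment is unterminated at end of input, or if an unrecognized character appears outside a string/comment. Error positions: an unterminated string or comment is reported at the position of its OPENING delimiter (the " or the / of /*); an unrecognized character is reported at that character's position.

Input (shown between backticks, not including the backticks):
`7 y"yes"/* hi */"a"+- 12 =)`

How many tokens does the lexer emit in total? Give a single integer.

Answer: 9

Derivation:
pos=0: emit NUM '7' (now at pos=1)
pos=2: emit ID 'y' (now at pos=3)
pos=3: enter STRING mode
pos=3: emit STR "yes" (now at pos=8)
pos=8: enter COMMENT mode (saw '/*')
exit COMMENT mode (now at pos=16)
pos=16: enter STRING mode
pos=16: emit STR "a" (now at pos=19)
pos=19: emit PLUS '+'
pos=20: emit MINUS '-'
pos=22: emit NUM '12' (now at pos=24)
pos=25: emit EQ '='
pos=26: emit RPAREN ')'
DONE. 9 tokens: [NUM, ID, STR, STR, PLUS, MINUS, NUM, EQ, RPAREN]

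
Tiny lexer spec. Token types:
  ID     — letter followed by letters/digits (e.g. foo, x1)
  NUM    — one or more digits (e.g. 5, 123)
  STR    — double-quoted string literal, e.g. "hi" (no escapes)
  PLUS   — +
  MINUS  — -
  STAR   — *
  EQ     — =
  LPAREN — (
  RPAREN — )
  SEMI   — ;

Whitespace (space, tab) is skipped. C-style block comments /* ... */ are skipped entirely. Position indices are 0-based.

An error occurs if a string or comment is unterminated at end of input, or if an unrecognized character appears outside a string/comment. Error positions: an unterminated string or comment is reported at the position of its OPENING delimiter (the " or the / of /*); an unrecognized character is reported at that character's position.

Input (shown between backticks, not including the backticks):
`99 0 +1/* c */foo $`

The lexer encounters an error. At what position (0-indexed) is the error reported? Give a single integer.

Answer: 18

Derivation:
pos=0: emit NUM '99' (now at pos=2)
pos=3: emit NUM '0' (now at pos=4)
pos=5: emit PLUS '+'
pos=6: emit NUM '1' (now at pos=7)
pos=7: enter COMMENT mode (saw '/*')
exit COMMENT mode (now at pos=14)
pos=14: emit ID 'foo' (now at pos=17)
pos=18: ERROR — unrecognized char '$'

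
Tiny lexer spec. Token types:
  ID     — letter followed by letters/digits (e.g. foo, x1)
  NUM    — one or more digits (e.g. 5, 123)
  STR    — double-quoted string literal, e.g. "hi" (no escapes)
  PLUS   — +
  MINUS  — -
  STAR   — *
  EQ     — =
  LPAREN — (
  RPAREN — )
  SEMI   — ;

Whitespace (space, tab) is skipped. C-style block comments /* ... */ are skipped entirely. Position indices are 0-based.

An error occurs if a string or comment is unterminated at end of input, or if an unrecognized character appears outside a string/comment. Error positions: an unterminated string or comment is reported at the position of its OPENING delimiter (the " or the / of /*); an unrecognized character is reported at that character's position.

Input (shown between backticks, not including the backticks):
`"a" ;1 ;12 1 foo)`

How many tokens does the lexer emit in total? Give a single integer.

Answer: 8

Derivation:
pos=0: enter STRING mode
pos=0: emit STR "a" (now at pos=3)
pos=4: emit SEMI ';'
pos=5: emit NUM '1' (now at pos=6)
pos=7: emit SEMI ';'
pos=8: emit NUM '12' (now at pos=10)
pos=11: emit NUM '1' (now at pos=12)
pos=13: emit ID 'foo' (now at pos=16)
pos=16: emit RPAREN ')'
DONE. 8 tokens: [STR, SEMI, NUM, SEMI, NUM, NUM, ID, RPAREN]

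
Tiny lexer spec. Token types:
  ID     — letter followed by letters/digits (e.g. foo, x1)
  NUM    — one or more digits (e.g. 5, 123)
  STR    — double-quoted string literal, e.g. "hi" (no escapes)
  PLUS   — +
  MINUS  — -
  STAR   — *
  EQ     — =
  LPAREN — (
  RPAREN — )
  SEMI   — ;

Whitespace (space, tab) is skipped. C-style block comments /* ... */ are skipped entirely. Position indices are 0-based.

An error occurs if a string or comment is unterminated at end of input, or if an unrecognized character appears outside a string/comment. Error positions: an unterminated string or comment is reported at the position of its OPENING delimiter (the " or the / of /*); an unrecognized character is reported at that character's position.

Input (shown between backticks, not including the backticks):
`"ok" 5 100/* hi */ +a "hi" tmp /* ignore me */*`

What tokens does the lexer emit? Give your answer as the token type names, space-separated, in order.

pos=0: enter STRING mode
pos=0: emit STR "ok" (now at pos=4)
pos=5: emit NUM '5' (now at pos=6)
pos=7: emit NUM '100' (now at pos=10)
pos=10: enter COMMENT mode (saw '/*')
exit COMMENT mode (now at pos=18)
pos=19: emit PLUS '+'
pos=20: emit ID 'a' (now at pos=21)
pos=22: enter STRING mode
pos=22: emit STR "hi" (now at pos=26)
pos=27: emit ID 'tmp' (now at pos=30)
pos=31: enter COMMENT mode (saw '/*')
exit COMMENT mode (now at pos=46)
pos=46: emit STAR '*'
DONE. 8 tokens: [STR, NUM, NUM, PLUS, ID, STR, ID, STAR]

Answer: STR NUM NUM PLUS ID STR ID STAR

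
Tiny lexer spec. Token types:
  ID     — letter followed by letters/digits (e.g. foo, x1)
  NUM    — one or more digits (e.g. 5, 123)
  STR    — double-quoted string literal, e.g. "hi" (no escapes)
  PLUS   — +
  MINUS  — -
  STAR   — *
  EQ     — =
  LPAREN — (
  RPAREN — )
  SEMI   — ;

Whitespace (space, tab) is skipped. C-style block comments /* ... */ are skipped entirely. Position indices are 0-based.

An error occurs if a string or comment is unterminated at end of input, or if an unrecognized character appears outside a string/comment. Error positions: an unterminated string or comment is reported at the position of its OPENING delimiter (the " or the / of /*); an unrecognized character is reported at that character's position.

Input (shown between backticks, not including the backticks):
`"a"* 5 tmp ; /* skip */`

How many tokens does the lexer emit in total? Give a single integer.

pos=0: enter STRING mode
pos=0: emit STR "a" (now at pos=3)
pos=3: emit STAR '*'
pos=5: emit NUM '5' (now at pos=6)
pos=7: emit ID 'tmp' (now at pos=10)
pos=11: emit SEMI ';'
pos=13: enter COMMENT mode (saw '/*')
exit COMMENT mode (now at pos=23)
DONE. 5 tokens: [STR, STAR, NUM, ID, SEMI]

Answer: 5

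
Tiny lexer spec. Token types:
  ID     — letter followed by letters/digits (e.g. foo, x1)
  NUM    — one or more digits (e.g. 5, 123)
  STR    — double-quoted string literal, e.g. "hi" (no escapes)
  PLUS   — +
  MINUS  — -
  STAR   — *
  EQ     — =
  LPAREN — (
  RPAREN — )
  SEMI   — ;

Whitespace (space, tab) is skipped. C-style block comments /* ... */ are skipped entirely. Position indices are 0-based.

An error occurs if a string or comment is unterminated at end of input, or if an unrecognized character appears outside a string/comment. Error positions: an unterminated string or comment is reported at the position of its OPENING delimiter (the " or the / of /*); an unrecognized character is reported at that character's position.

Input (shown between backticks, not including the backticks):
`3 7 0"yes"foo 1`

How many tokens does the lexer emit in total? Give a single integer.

Answer: 6

Derivation:
pos=0: emit NUM '3' (now at pos=1)
pos=2: emit NUM '7' (now at pos=3)
pos=4: emit NUM '0' (now at pos=5)
pos=5: enter STRING mode
pos=5: emit STR "yes" (now at pos=10)
pos=10: emit ID 'foo' (now at pos=13)
pos=14: emit NUM '1' (now at pos=15)
DONE. 6 tokens: [NUM, NUM, NUM, STR, ID, NUM]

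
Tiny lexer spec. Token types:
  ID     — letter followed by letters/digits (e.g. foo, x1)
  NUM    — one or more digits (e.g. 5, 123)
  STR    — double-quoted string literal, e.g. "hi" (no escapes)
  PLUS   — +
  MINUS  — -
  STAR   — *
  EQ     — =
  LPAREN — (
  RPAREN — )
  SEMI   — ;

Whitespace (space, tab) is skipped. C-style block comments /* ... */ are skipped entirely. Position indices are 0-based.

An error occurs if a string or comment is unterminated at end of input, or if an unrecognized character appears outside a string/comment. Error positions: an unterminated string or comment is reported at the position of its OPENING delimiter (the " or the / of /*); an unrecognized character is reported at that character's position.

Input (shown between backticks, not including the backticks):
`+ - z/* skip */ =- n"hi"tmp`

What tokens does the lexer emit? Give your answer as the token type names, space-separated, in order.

pos=0: emit PLUS '+'
pos=2: emit MINUS '-'
pos=4: emit ID 'z' (now at pos=5)
pos=5: enter COMMENT mode (saw '/*')
exit COMMENT mode (now at pos=15)
pos=16: emit EQ '='
pos=17: emit MINUS '-'
pos=19: emit ID 'n' (now at pos=20)
pos=20: enter STRING mode
pos=20: emit STR "hi" (now at pos=24)
pos=24: emit ID 'tmp' (now at pos=27)
DONE. 8 tokens: [PLUS, MINUS, ID, EQ, MINUS, ID, STR, ID]

Answer: PLUS MINUS ID EQ MINUS ID STR ID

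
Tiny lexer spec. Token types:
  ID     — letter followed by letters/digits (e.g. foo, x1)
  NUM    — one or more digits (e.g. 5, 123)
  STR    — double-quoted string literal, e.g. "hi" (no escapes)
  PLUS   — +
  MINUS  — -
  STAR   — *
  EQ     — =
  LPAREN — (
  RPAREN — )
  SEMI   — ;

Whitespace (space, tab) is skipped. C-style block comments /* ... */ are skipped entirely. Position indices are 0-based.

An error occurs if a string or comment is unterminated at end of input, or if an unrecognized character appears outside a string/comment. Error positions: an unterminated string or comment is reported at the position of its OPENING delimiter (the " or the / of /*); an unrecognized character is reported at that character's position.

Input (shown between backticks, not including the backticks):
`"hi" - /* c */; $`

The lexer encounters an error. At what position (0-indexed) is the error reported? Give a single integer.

pos=0: enter STRING mode
pos=0: emit STR "hi" (now at pos=4)
pos=5: emit MINUS '-'
pos=7: enter COMMENT mode (saw '/*')
exit COMMENT mode (now at pos=14)
pos=14: emit SEMI ';'
pos=16: ERROR — unrecognized char '$'

Answer: 16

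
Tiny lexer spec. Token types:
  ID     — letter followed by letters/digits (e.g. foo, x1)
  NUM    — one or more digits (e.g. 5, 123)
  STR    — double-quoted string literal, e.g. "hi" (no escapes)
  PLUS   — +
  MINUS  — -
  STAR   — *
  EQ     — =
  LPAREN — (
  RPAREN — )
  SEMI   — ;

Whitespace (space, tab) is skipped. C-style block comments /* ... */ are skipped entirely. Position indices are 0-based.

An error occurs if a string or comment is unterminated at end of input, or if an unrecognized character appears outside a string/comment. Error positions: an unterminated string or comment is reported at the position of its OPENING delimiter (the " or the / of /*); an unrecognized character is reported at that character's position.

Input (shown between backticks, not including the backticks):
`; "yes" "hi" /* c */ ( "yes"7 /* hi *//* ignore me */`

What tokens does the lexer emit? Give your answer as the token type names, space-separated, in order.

Answer: SEMI STR STR LPAREN STR NUM

Derivation:
pos=0: emit SEMI ';'
pos=2: enter STRING mode
pos=2: emit STR "yes" (now at pos=7)
pos=8: enter STRING mode
pos=8: emit STR "hi" (now at pos=12)
pos=13: enter COMMENT mode (saw '/*')
exit COMMENT mode (now at pos=20)
pos=21: emit LPAREN '('
pos=23: enter STRING mode
pos=23: emit STR "yes" (now at pos=28)
pos=28: emit NUM '7' (now at pos=29)
pos=30: enter COMMENT mode (saw '/*')
exit COMMENT mode (now at pos=38)
pos=38: enter COMMENT mode (saw '/*')
exit COMMENT mode (now at pos=53)
DONE. 6 tokens: [SEMI, STR, STR, LPAREN, STR, NUM]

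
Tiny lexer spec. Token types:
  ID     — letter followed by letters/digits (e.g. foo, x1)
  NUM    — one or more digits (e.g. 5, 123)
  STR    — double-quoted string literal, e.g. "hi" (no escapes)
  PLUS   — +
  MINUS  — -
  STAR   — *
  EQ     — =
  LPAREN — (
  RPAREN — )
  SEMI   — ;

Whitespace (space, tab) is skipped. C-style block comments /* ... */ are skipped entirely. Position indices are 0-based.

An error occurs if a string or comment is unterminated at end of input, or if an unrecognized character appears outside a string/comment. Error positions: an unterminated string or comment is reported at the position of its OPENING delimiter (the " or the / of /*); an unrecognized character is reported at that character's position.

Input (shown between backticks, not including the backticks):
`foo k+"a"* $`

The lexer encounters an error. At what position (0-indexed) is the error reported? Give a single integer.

Answer: 11

Derivation:
pos=0: emit ID 'foo' (now at pos=3)
pos=4: emit ID 'k' (now at pos=5)
pos=5: emit PLUS '+'
pos=6: enter STRING mode
pos=6: emit STR "a" (now at pos=9)
pos=9: emit STAR '*'
pos=11: ERROR — unrecognized char '$'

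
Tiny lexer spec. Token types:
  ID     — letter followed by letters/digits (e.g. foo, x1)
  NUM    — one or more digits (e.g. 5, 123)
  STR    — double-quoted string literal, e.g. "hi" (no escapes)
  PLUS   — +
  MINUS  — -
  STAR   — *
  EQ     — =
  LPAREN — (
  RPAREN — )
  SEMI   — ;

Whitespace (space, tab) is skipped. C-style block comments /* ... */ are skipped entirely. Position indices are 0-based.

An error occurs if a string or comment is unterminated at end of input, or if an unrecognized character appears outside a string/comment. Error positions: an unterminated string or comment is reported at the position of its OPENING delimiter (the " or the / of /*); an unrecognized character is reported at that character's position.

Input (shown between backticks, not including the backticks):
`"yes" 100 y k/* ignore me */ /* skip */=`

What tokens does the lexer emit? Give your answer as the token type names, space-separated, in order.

Answer: STR NUM ID ID EQ

Derivation:
pos=0: enter STRING mode
pos=0: emit STR "yes" (now at pos=5)
pos=6: emit NUM '100' (now at pos=9)
pos=10: emit ID 'y' (now at pos=11)
pos=12: emit ID 'k' (now at pos=13)
pos=13: enter COMMENT mode (saw '/*')
exit COMMENT mode (now at pos=28)
pos=29: enter COMMENT mode (saw '/*')
exit COMMENT mode (now at pos=39)
pos=39: emit EQ '='
DONE. 5 tokens: [STR, NUM, ID, ID, EQ]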